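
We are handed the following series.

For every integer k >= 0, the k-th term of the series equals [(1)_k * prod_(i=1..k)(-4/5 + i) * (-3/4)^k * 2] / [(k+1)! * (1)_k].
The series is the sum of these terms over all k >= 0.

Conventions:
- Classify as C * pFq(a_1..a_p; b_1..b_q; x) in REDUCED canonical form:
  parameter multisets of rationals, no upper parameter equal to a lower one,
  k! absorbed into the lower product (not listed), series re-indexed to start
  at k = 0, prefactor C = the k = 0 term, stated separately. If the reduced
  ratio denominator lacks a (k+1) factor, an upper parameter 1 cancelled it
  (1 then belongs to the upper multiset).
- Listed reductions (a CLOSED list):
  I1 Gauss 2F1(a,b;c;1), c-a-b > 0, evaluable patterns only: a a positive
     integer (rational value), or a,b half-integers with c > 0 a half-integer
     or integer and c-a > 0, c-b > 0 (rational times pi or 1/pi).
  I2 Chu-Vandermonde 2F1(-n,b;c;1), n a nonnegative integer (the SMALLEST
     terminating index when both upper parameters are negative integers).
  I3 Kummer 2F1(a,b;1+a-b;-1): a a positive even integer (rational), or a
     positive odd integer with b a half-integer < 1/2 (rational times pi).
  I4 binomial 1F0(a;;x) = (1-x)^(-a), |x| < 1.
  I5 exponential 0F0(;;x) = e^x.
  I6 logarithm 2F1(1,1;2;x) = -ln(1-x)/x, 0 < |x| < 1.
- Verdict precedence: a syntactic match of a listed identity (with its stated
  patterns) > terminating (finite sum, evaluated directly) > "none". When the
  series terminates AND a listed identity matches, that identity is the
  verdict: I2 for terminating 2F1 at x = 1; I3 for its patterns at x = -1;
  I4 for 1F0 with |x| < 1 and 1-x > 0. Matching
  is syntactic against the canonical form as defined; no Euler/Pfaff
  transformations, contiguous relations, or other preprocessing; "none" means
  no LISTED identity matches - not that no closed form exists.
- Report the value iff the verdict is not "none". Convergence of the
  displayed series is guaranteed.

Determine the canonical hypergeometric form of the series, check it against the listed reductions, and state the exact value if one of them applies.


First insight: x = (-3/4) and the running product (prefactor 2) telescopes to a rising factorial.
Ratio: r(k) = (-3/4) * (k+1/5) (k+1) / [(k+2) (k+1)] - rational in k, leading ratio (-3/4); with t_0 = 2, classification follows.

x = -3/4 here; the reduced form reads 2F1, upper {1/5, 1}, lower {2}, C = 2. Verdict: none. No listed pattern accepts 2F1(1/5, 1; 2; -3/4).


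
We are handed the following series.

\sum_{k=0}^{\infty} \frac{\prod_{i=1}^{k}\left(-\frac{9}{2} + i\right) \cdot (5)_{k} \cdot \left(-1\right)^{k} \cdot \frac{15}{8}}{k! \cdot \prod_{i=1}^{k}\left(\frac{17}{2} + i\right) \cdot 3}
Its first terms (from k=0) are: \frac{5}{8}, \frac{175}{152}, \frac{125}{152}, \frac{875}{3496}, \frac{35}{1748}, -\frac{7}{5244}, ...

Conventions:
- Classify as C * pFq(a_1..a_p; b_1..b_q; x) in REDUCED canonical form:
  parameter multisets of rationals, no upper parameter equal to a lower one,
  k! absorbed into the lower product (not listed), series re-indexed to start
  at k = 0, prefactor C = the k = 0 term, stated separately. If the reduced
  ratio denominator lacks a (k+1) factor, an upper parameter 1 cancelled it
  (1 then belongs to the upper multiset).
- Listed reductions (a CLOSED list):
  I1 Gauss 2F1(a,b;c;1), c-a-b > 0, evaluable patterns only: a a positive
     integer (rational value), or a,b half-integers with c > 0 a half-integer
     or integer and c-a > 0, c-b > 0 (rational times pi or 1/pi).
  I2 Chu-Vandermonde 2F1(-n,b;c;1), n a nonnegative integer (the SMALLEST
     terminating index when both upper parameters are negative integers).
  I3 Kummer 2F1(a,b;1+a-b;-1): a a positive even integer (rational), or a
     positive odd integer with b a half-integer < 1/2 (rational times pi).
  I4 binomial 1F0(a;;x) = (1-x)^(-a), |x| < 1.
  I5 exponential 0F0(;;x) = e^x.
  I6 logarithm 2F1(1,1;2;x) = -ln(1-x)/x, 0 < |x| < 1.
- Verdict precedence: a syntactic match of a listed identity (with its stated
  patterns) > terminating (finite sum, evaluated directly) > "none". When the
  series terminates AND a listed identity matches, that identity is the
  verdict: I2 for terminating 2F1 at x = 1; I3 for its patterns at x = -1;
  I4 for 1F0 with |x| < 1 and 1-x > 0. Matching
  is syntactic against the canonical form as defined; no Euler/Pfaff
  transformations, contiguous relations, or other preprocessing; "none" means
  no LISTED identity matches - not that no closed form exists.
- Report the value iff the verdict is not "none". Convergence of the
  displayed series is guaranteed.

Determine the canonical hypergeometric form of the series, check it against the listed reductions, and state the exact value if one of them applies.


This is \frac{5}{8} * 2F1(-\frac{7}{2}, 5; \frac{19}{2}; -1) in reduced canonical form. Verdict at x = -1: Kummer's theorem (I3) matches (x = -1; c = \frac{19}{2} equals 1+a-b for upper {-\frac{7}{2}, 5}: listed pattern). Its exact value is \frac{3828825}{4194304} \cdot \pi.

Key observation: x = -1 and the constant factors (C = 5/8, x = -1) combine into one prefactor.
Term ratio: r(k) = -1 * (k-\frac{7}{2}) (k+5) / [(k+\frac{19}{2}) (k+1)] - rational in k, leading ratio -1; with t_0 = \frac{5}{8}, classification follows.


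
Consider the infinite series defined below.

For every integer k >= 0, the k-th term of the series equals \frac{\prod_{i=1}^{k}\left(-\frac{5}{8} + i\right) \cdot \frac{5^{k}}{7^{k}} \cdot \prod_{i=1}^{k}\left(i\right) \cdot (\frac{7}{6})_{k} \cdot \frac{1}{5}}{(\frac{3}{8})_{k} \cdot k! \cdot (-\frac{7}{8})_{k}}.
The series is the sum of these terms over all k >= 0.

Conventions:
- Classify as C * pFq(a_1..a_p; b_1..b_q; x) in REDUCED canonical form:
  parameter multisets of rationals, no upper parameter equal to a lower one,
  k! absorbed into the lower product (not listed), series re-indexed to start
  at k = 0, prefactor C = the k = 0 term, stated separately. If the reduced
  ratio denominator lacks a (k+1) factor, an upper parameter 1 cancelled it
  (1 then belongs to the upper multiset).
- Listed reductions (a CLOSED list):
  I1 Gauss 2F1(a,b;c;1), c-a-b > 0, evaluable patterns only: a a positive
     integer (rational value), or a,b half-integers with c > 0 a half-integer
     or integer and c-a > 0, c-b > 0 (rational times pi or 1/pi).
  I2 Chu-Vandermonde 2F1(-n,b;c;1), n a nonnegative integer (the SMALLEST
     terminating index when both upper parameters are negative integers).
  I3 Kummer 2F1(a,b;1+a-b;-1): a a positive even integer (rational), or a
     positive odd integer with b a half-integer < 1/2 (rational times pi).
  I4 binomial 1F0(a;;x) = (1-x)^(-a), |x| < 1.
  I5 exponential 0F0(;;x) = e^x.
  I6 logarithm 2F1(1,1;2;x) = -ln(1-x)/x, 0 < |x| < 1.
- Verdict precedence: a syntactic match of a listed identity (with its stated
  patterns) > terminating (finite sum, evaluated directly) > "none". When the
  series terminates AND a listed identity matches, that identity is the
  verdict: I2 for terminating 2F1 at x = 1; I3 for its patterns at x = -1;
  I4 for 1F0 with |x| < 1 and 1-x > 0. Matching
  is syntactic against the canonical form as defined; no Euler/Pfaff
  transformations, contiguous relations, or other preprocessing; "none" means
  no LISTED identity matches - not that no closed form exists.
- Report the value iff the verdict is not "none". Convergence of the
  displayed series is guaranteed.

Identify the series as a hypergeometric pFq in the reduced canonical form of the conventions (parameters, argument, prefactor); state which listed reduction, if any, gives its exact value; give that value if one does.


This is \frac{1}{5} * 2F1(1, \frac{7}{6}; -\frac{7}{8}; \frac{5}{7}) in reduced canonical form. Verdict: no listed reduction: x = \frac{5}{7} and upper {1, \frac{7}{6}} fail every I1-I6 pattern.

Key observation: t_0 = \frac{1}{5} here, and the running product (C = 1/5) telescopes to a rising factorial.
Consecutive-term ratio: r(k) = \frac{5}{7} * (k+1) (k+\frac{7}{6}) / [(k-\frac{7}{8}) (k+1)] - rational in k. x = \frac{5}{7}; t_0 = \frac{1}{5}; negate the roots.


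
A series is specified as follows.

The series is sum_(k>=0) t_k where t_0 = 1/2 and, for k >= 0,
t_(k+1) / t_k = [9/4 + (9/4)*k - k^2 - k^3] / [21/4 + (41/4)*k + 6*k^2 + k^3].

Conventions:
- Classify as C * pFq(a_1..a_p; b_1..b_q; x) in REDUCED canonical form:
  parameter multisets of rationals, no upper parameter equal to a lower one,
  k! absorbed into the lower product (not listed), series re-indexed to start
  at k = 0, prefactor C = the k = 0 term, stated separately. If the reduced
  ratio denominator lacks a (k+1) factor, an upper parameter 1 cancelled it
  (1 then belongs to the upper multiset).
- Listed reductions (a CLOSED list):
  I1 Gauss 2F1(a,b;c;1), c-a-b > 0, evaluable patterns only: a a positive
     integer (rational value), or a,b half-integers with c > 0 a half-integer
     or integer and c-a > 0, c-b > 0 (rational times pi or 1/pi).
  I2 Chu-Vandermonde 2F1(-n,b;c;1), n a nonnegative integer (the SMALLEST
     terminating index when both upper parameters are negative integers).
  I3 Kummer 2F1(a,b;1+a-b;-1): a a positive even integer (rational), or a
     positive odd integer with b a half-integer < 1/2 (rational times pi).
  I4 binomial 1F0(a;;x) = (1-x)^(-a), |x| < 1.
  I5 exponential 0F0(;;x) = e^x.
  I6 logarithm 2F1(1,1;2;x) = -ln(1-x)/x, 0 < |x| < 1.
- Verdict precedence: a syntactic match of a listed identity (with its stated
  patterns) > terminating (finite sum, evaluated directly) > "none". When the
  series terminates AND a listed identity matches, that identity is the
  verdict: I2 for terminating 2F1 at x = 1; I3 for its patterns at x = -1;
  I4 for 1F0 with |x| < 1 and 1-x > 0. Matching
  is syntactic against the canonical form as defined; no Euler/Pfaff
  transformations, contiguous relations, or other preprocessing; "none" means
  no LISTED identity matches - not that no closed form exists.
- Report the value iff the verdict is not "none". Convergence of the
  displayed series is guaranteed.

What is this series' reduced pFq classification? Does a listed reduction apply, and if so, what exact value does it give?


The series (x = -1) is 2F1: upper {-3/2, 1}, lower {7/2}, prefactor 1/2. Verdict at x = -1: Kummer's theorem (I3) matches (x = -1; c = 7/2 equals 1+a-b for upper {-3/2, 1}: listed pattern). Its exact value is (15/64) * pi.

The tell: t_0 being 1/2, roots of the ratio polynomials (prefactor 1/2) are the negated parameters.
Term ratio: r(k) = (-1) * (k-3/2) (k+1) / [(k+7/2) (k+1)] - poly over poly, x = (-1) from leading terms; C = 1/2 at k = 0.


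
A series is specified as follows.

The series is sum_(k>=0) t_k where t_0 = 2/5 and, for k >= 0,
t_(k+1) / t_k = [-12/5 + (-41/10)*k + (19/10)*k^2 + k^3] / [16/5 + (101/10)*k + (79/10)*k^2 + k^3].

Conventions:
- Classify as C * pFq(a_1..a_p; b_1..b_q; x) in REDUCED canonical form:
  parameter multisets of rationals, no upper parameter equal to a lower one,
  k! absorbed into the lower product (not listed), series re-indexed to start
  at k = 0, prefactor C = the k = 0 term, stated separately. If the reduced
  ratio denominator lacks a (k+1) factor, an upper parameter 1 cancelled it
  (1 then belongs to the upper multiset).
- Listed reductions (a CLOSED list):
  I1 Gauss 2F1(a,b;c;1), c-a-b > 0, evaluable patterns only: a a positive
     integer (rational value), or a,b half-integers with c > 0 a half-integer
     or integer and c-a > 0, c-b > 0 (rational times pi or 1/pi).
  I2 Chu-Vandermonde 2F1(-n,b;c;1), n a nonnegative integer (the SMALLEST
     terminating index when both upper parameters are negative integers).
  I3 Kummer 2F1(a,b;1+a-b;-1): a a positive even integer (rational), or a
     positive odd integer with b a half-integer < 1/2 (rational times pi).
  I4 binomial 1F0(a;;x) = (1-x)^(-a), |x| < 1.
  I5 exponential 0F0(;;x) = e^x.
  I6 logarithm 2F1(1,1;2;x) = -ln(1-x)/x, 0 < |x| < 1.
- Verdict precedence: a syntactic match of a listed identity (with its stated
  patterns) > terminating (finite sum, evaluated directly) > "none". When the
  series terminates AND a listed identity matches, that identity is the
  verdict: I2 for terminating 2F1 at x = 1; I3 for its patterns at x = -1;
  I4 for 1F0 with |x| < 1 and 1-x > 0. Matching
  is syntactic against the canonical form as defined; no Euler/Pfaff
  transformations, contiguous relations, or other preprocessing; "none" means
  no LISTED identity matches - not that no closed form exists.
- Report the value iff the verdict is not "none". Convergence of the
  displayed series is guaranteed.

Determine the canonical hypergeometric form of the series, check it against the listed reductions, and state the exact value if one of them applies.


At argument 1: a 2F1 with upper {-8/5, 3}, lower {32/5}, scaled by C = 2/5. Verdict: Gauss's theorem (I1) matches (x = 1: the Gamma ratio telescopes since c-a-b = 5 > 0 and a = 3 in Z>0). Exact value: 3366/21875.

First insight: t_0 being 2/5, cancel k + 1/2 from the displayed ratio first; then C = 2/5.
Term ratio: r(k) = 1 * (k-8/5) (k+3) / [(k+32/5) (k+1)] - rational in k. x = 1; t_0 = 2/5; negate the roots.


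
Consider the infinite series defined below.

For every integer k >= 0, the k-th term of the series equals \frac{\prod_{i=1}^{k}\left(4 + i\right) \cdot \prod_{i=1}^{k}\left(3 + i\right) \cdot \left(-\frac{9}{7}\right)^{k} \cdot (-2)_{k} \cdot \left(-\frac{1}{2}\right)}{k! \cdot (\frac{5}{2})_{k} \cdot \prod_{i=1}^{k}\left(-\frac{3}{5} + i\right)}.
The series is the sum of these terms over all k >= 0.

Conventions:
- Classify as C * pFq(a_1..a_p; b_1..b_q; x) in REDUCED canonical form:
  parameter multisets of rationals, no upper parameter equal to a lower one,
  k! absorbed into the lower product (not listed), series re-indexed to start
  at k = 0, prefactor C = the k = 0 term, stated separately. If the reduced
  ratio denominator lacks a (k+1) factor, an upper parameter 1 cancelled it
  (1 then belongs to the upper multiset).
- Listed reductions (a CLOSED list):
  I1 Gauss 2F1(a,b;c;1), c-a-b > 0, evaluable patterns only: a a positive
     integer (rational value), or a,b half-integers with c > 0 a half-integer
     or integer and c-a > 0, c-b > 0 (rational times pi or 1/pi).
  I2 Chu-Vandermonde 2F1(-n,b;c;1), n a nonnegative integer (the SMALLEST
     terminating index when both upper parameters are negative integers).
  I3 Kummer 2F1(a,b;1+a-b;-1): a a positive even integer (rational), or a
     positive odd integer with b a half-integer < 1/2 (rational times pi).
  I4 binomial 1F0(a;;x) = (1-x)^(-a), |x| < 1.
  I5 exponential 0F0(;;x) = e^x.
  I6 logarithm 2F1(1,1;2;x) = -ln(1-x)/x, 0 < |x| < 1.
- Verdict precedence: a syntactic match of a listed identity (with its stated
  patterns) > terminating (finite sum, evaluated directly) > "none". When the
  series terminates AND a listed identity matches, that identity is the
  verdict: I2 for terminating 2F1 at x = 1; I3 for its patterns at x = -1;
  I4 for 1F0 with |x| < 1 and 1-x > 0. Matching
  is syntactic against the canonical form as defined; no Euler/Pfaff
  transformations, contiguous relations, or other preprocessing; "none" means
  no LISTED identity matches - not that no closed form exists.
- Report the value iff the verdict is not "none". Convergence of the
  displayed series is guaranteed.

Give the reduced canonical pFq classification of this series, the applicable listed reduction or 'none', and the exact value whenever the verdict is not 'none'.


Prefactor -\frac{1}{2}, argument -\frac{9}{7}: 3F2 with upper {-2, 4, 5} over lower {\frac{2}{5}, \frac{5}{2}}. Verdict: terminating. (-2)_k vanishes past k = 2, leaving a 3-term sum, computed directly. Hence: -\frac{611881}{4802}.

First insight: x = -\frac{9}{7} and the running product (C = -1/2) telescopes to a rising factorial.
Consecutive-term ratio: r(k) = -\frac{9}{7} * (k-2) (k+4) (k+5) / [(k+\frac{2}{5}) (k+\frac{5}{2}) (k+1)] - poly over poly, x = -\frac{9}{7} from leading terms; C = -\frac{1}{2} at k = 0.


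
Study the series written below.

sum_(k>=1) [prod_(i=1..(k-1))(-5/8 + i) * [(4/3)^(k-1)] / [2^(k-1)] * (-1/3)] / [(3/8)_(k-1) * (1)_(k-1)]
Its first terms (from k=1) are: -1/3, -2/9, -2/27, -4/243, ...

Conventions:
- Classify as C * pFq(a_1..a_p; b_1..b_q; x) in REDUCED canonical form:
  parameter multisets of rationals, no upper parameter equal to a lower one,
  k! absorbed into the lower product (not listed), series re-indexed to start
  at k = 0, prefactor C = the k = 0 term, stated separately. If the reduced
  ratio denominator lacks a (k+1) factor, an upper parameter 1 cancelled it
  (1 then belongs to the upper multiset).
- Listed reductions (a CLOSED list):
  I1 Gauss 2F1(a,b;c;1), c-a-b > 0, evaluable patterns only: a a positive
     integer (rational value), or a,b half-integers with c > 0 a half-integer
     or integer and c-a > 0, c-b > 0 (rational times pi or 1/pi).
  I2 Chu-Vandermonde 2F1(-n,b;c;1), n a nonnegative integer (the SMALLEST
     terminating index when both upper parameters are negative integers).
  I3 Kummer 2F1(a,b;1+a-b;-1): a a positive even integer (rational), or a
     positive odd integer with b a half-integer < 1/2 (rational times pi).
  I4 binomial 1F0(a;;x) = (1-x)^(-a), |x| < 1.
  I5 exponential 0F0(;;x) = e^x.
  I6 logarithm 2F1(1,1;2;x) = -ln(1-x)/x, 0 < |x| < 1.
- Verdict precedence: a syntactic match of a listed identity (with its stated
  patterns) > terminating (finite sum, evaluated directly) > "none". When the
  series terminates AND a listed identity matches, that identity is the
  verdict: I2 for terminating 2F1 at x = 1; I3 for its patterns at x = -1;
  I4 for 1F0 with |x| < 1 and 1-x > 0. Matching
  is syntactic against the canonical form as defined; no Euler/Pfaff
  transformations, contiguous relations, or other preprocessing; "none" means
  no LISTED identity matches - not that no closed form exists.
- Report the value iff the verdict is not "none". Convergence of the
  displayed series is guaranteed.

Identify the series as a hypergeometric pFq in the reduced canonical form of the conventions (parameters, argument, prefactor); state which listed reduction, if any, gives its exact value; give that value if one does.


First insight: t_0 being -1/3, the two k-th powers (C = -1/3) combine into one argument.
Term ratio: r(k) = (2/3) * 1 / [(k+1)] - rational; roots negated = parameters, x = (2/3), C = -1/3.

The series (x = 2/3) is 0F0: upper {-}, lower {-}, prefactor -1/3. Verdict (x = 2/3): the exponential series (I5) applies (the 0F0 exponential series at x = 2/3). Sum: (-1/3) * e^(2/3).


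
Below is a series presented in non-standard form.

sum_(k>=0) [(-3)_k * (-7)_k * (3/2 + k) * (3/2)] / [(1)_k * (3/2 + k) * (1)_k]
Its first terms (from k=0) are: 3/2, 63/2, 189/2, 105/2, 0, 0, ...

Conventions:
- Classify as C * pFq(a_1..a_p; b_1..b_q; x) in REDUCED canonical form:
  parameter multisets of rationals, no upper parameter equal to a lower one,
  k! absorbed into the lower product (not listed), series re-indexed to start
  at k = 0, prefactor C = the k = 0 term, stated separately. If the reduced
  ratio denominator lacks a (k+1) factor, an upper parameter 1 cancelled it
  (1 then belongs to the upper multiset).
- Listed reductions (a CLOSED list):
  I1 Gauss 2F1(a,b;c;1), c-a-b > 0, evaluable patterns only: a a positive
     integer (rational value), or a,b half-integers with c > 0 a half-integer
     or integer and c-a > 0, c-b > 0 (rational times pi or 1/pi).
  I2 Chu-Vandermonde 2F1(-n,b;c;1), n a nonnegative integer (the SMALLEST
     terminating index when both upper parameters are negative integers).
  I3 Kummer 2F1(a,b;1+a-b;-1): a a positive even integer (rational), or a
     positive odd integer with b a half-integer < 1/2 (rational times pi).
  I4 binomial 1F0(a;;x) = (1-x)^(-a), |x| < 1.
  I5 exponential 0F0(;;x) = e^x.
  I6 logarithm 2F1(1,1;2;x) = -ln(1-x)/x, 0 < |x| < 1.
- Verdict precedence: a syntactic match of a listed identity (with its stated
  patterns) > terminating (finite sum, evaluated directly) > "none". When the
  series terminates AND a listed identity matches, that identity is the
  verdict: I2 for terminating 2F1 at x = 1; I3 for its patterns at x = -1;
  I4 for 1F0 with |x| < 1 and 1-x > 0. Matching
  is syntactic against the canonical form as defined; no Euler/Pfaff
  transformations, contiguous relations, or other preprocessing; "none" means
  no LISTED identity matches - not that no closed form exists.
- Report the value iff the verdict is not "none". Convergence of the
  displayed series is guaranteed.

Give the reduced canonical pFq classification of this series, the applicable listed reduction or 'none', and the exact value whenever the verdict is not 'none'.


x = 1 here; the reduced form reads 2F1, upper {-7, -3}, lower {1}, C = 3/2. Verdict: Vandermonde's identity (I2) fires (terminating 2F1 at x = 1 with n = 3, b = -7, c = 1). Its exact value is 180.

Key observation: t_0 being 3/2, striking the common factor k + 3/2 reduces the term (prefactor 3/2).
Term ratio: r(k) = 1 * (k-7) (k-3) / [(k+1) (k+1)] - rational in k. x = 1; t_0 = 3/2; negate the roots.


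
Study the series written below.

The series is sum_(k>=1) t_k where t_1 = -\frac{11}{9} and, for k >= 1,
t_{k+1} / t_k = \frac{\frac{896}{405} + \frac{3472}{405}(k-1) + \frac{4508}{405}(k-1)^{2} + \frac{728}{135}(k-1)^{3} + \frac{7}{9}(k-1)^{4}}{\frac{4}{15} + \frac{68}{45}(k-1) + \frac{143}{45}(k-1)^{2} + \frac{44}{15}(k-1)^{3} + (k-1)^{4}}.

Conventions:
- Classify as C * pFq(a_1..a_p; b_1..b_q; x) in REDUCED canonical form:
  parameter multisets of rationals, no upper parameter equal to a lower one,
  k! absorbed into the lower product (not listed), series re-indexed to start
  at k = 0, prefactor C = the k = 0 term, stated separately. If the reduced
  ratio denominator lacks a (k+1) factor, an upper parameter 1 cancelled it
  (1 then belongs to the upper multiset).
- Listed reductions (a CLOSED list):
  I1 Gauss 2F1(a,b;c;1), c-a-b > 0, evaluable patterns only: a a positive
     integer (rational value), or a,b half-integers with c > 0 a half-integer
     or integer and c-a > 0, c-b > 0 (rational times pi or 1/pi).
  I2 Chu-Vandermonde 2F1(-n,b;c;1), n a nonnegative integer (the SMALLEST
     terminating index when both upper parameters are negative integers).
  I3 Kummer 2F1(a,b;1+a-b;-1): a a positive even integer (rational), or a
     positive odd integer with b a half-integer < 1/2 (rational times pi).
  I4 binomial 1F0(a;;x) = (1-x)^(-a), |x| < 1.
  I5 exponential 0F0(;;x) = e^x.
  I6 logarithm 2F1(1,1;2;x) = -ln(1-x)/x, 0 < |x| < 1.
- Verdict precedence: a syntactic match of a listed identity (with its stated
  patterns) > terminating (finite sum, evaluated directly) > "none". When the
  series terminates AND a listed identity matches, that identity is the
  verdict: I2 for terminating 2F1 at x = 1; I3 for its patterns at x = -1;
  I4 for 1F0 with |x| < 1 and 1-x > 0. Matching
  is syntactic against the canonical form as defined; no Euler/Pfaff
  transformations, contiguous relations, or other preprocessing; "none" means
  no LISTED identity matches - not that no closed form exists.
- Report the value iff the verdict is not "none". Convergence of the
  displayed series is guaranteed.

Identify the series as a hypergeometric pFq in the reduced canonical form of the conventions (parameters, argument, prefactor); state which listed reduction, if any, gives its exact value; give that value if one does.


Key observation: t_0 being -\frac{11}{9}, the expanded ratio factors over Q; C = -11/9, roots give parameters.
Ratio: r(k) = \frac{7}{9} * (k+\frac{8}{5}) (k+4) / [(k+\frac{3}{5}) (k+1)] - rational in k. x = \frac{7}{9}; t_0 = -\frac{11}{9}; negate the roots.

Reduced: x = \frac{7}{9}, 2F1, upper = {\frac{8}{5}, 4}, lower = {\frac{3}{5}}, C = -\frac{11}{9}. Verdict: none - at argument \frac{7}{9} the multisets {\frac{8}{5}, 4} ; {\frac{3}{5}} match no listed identity.


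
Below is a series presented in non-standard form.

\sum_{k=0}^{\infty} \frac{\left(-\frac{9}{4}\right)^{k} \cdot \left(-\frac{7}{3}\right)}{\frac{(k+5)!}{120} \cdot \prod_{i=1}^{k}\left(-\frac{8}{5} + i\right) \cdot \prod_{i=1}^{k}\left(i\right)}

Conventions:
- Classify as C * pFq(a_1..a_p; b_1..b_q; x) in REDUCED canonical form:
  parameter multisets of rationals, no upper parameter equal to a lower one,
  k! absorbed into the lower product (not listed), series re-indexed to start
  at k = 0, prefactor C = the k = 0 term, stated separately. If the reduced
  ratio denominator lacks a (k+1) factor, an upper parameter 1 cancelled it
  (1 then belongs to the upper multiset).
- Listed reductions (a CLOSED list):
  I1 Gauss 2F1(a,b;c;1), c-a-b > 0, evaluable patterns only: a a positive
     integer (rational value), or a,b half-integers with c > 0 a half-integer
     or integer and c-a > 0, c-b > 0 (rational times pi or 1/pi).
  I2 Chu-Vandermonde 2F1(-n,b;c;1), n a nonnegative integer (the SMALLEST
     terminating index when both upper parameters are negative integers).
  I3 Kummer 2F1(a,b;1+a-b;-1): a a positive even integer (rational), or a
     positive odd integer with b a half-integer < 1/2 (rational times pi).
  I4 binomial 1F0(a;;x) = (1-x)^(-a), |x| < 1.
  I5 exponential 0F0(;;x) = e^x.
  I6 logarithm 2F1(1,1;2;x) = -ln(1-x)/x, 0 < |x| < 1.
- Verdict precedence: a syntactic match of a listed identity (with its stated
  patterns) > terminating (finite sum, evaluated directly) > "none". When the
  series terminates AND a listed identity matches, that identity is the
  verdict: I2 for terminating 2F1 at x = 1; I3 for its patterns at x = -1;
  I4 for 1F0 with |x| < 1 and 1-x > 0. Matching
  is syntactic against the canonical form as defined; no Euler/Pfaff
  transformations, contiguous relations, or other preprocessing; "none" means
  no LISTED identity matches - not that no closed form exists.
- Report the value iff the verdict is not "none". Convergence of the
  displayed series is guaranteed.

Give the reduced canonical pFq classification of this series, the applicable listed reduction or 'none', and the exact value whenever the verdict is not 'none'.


At argument -\frac{9}{4}: a 0F2 with upper {-}, lower {-\frac{3}{5}, 6}, scaled by C = -\frac{7}{3}. Verdict: none (x = -\frac{9}{4}): each listed identity misses the multisets {-} ; {-\frac{3}{5}, 6}.

Key observation: x = -\frac{9}{4} and the lower running product (prefactor -7/3) is a rising factorial.
Adjacent-term ratio: r(k) = -\frac{9}{4} * 1 / [(k-\frac{3}{5}) (k+6) (k+1)] - rational in k. x = -\frac{9}{4}; t_0 = -\frac{7}{3}; negate the roots.


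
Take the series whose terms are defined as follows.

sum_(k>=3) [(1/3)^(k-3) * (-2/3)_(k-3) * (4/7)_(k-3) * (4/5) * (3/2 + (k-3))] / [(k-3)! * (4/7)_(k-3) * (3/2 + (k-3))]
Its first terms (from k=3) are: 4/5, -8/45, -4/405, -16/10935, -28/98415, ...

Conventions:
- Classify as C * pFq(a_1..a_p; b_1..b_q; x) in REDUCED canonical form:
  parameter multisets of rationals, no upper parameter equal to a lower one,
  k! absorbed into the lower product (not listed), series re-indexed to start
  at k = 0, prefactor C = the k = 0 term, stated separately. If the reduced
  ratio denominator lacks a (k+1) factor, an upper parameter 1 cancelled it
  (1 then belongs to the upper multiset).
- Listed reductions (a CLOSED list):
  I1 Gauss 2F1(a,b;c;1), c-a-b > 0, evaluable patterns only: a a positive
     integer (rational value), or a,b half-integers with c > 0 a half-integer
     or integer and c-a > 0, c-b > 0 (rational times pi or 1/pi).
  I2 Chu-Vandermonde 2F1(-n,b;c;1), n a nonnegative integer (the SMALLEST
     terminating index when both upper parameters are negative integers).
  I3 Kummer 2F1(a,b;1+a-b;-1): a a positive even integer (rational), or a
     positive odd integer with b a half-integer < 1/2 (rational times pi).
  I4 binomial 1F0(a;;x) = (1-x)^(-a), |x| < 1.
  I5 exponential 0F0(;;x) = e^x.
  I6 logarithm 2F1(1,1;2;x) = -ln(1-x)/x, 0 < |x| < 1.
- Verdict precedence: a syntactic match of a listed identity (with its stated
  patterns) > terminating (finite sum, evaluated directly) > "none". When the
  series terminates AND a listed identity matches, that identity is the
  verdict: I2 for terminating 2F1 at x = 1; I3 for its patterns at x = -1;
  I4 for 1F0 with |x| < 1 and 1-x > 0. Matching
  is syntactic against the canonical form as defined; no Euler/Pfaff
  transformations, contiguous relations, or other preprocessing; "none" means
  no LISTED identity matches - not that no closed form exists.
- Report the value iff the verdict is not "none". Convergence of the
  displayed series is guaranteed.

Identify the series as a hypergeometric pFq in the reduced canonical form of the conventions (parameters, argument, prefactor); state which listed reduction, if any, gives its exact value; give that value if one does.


Classification (C = 4/5): 1F0 with upper {-2/3}, lower {-}, argument x = 1/3. Verdict (x = 1/3): binomial (I4) applies (the 1F0 binomial series: exponent 2/3, x = 1/3). Exact value: (4/5) * (2/3)^(2/3).

Key step: t_0 being 4/5, striking the common factor k + 3/2 reduces the term (C = 4/5).
Term ratio: r(k) = (1/3) * (k-2/3) / [(k+1)] ; factor over Q: parameters, x = (1/3), and C = 4/5.


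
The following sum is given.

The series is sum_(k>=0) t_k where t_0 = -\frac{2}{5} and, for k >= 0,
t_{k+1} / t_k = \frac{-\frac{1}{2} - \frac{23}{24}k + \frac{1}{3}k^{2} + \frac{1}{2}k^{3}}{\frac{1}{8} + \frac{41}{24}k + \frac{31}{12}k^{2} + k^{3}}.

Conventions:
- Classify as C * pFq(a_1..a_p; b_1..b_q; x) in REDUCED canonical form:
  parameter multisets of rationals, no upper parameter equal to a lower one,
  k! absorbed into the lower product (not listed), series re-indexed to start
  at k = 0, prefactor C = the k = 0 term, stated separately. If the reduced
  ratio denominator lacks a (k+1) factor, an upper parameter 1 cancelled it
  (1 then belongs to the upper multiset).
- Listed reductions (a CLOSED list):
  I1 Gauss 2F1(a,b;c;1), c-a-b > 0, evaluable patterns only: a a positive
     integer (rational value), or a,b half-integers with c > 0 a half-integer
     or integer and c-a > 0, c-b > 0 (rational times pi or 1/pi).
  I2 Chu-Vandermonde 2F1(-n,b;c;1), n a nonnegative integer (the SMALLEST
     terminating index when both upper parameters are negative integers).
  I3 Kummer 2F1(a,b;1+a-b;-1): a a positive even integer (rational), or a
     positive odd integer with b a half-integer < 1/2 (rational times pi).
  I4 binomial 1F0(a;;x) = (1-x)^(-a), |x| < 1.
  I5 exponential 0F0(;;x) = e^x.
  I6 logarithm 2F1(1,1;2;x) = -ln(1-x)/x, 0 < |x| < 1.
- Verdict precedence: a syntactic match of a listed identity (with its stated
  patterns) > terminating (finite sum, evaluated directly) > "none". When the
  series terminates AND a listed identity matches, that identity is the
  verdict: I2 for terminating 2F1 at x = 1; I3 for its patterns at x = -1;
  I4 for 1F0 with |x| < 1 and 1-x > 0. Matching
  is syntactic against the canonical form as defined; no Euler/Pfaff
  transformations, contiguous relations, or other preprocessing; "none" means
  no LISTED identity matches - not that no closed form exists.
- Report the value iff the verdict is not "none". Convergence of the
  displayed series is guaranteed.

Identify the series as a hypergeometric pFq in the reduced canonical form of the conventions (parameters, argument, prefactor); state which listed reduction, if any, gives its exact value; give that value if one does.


Structural cue: x = \frac{1}{2} and cancel k + 3/2 from the displayed ratio first; then C = -2/5, x = 1/2.
Step ratio: r(k) = \frac{1}{2} * (k-\frac{4}{3}) (k+\frac{1}{2}) / [(k+\frac{1}{12}) (k+1)] - rational; roots negated = parameters, x = \frac{1}{2}, C = -\frac{2}{5}.

Reduced: x = \frac{1}{2}, 2F1, upper = {-\frac{4}{3}, \frac{1}{2}}, lower = {\frac{1}{12}}, C = -\frac{2}{5}. Verdict: none - this 2F1 at x = \frac{1}{2} matches no listed pattern, and upper {-\frac{4}{3}, \frac{1}{2}} holds no stopper.


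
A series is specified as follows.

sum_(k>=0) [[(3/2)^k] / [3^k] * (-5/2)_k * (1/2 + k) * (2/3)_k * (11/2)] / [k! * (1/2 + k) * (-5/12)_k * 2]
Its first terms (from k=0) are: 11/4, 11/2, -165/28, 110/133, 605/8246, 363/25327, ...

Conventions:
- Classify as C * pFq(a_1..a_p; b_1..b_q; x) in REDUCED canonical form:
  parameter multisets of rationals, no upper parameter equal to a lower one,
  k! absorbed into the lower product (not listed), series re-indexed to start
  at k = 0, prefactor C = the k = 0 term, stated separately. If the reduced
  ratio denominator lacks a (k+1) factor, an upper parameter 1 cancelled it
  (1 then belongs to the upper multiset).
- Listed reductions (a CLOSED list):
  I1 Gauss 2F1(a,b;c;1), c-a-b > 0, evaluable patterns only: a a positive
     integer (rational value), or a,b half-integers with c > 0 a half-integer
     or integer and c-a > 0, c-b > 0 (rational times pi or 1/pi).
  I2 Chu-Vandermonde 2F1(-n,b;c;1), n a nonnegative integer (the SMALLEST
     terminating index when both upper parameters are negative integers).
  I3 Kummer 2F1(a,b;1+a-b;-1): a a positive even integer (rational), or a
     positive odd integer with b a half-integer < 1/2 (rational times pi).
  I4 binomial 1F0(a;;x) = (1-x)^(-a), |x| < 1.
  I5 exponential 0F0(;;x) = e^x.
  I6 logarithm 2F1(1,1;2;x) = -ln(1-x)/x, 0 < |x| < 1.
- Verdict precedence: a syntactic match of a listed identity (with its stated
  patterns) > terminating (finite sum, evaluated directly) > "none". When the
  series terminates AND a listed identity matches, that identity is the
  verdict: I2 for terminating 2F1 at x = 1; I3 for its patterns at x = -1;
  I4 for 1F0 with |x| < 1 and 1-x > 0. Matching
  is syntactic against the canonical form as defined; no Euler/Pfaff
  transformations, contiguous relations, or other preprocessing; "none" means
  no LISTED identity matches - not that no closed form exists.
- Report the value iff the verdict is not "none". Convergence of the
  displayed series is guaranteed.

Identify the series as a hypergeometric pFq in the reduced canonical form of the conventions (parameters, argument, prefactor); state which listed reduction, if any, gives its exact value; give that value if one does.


This is 11/4 * 2F1(-5/2, 2/3; -5/12; 1/2) in reduced canonical form. Verdict: none here - no I1-I6 shape fits x = 1/2 with lower {-5/12}.

First insight: from the first term 11/4: k + 1/2 divides numerator and denominator alike; prefactor 11/4 after cancelling.
Consecutive-term ratio: r(k) = (1/2) * (k-5/2) (k+2/3) / [(k-5/12) (k+1)] - rational; roots negated = parameters, x = (1/2), C = 11/4.


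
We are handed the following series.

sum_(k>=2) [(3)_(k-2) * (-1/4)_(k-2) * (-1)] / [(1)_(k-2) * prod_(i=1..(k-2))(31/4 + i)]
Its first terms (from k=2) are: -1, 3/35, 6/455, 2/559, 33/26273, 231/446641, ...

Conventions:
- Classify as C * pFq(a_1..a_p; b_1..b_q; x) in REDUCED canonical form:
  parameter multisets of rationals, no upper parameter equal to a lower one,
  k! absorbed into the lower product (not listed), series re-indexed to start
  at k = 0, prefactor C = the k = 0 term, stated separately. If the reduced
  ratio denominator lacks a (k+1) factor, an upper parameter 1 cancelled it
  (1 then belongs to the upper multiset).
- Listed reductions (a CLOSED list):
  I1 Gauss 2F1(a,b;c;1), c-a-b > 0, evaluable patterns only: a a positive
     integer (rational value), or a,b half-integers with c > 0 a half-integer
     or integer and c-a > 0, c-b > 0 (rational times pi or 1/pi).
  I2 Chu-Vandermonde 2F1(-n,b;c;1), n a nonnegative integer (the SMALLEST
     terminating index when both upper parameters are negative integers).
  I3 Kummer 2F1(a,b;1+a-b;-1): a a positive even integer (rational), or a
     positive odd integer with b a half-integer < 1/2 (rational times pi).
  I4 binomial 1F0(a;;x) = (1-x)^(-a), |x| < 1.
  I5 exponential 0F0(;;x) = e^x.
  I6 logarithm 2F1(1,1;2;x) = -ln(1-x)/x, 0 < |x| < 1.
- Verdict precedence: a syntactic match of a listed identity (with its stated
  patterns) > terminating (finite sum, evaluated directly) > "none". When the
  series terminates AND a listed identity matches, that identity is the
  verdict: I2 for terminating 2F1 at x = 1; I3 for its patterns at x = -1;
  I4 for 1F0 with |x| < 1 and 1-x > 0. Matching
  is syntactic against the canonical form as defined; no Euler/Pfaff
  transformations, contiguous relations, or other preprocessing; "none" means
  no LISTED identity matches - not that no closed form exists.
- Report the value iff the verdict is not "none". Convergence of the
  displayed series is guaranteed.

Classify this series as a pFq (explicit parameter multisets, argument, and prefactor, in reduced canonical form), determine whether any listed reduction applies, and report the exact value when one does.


The series (x = 1) is 2F1: upper {-1/4, 3}, lower {35/4}, prefactor -1. Verdict: the Gauss summation I1 fires (x = 1: the Gamma ratio telescopes since c-a-b = 6 > 0 and a = 3 in Z>0). Exact value: -6417/7168.

Key step: t_0 = -1 here, and the lower running product (prefactor -1) is a rising factorial.
Term ratio: r(k) = 1 * (k-1/4) (k+3) / [(k+35/4) (k+1)] - rational in k. x = 1; t_0 = -1; negate the roots.


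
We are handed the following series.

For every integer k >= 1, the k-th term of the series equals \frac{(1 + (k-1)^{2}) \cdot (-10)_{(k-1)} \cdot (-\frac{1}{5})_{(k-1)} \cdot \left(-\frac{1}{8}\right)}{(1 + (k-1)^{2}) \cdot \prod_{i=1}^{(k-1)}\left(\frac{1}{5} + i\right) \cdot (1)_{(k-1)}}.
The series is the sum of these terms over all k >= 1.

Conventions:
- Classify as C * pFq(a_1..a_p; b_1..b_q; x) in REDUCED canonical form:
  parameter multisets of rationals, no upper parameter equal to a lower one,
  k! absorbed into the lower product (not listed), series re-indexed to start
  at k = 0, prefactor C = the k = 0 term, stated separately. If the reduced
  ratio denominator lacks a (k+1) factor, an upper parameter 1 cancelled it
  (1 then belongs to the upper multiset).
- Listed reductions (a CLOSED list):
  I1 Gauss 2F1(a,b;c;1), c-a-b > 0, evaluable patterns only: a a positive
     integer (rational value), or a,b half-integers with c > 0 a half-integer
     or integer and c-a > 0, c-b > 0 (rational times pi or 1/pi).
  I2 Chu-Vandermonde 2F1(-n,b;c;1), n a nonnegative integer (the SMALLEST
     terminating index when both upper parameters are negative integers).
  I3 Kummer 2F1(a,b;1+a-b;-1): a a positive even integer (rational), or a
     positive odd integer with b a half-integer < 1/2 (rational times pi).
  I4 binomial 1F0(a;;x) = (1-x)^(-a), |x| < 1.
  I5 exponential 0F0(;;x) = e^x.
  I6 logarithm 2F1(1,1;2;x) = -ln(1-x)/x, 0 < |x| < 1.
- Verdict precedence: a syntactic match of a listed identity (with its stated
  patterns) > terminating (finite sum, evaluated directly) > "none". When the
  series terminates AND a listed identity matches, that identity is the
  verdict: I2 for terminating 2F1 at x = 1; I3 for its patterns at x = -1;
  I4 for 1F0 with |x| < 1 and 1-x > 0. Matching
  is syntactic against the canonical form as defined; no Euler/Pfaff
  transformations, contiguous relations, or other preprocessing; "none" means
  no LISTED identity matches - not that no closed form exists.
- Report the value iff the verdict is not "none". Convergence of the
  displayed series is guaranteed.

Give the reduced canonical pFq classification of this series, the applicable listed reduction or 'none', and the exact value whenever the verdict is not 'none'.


At argument 1: a 2F1 with upper {-10, -\frac{1}{5}}, lower {\frac{6}{5}}, scaled by C = -\frac{1}{8}. Verdict: the Chu-Vandermonde identity I2 matches (terminating 2F1 at x = 1 with n = 10, b = -1/5, c = \frac{6}{5}). Exact value: -\frac{12173}{58466}.

Key step: with t_0 = -\frac{1}{8}, the lower running product (C = -1/8) is a rising factorial.
Consecutive-term ratio: r(k) = 1 * (k-10) (k-\frac{1}{5}) / [(k+\frac{6}{5}) (k+1)] - rational; roots negated = parameters, x = 1, C = -\frac{1}{8}.


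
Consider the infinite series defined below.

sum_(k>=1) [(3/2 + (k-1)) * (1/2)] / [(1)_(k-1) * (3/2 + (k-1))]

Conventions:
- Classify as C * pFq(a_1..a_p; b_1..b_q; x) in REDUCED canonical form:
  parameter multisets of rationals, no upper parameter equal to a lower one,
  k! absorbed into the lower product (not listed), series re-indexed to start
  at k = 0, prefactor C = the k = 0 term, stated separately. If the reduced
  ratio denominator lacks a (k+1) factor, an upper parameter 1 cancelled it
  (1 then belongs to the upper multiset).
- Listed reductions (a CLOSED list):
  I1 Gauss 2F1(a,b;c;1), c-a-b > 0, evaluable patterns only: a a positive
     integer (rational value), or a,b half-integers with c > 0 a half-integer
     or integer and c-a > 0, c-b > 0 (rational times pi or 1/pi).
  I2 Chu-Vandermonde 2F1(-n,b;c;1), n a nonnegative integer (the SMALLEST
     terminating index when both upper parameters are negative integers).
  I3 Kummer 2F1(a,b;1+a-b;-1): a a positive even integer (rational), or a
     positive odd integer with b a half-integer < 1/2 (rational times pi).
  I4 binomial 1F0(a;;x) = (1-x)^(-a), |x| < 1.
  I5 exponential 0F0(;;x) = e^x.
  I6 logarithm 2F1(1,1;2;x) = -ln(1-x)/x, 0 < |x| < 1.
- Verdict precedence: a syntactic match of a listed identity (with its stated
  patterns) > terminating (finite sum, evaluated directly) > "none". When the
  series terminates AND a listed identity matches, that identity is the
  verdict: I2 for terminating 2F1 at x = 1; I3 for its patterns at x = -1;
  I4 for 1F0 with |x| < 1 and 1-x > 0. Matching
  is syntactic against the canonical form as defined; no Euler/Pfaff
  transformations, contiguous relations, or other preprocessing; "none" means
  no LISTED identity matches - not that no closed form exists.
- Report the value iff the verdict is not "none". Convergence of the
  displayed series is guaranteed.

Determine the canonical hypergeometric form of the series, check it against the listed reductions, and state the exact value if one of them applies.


At argument 1: a 0F0 with upper {-}, lower {-}, scaled by C = 1/2. Verdict: exponential (I5) fires (the 0F0 exponential series at x = 1). Its exact value is (1/2) * e^(1).

The tell: t_0 being 1/2, (1)_k (C = 1/2) is k! itself.
Adjacent-term ratio: r(k) = 1 * 1 / [(k+1)] ; factor over Q: parameters, x = 1, and C = 1/2.
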